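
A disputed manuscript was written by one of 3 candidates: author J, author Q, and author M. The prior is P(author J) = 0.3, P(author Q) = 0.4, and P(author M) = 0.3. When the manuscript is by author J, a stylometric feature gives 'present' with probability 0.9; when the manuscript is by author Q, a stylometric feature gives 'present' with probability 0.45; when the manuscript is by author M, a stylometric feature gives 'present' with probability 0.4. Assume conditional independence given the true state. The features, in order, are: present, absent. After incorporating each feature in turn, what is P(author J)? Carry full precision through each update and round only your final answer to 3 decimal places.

After 'present': normaliser = 0.9·0.3000 + 0.45·0.4000 + 0.4·0.3000; P(author J) ≈ 0.4737, P(author Q) ≈ 0.3158, P(author M) ≈ 0.2105
After 'absent': normaliser = 0.1·0.4737 + 0.55·0.3158 + 0.6·0.2105; P(author J) ≈ 0.1364, P(author Q) ≈ 0.5000, P(author M) ≈ 0.3636

0.136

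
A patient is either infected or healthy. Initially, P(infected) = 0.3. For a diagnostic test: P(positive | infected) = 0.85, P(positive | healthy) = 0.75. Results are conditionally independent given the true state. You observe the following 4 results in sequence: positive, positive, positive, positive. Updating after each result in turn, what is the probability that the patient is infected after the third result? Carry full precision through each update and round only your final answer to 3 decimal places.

0.384

After 'positive': P(infected) = 0.85·0.3000 / (0.85·0.3000 + 0.75·0.7000) ≈ 0.3269
After 'positive': P(infected) = 0.85·0.3269 / (0.85·0.3269 + 0.75·0.6731) ≈ 0.3550
After 'positive': P(infected) = 0.85·0.3550 / (0.85·0.3550 + 0.75·0.6450) ≈ 0.3842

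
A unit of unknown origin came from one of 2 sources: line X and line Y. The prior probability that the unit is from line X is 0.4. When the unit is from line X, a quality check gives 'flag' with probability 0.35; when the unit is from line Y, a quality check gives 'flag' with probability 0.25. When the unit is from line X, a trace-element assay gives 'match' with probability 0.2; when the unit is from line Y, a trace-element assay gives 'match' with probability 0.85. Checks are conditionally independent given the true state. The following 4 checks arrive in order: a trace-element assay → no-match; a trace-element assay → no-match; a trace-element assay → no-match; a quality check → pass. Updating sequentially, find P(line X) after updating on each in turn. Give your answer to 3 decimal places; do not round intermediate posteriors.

0.989

After a trace-element assay='no-match': P(line X) = 0.8·0.4000 / (0.8·0.4000 + 0.15·0.6000) ≈ 0.7805
After a trace-element assay='no-match': P(line X) = 0.8·0.7805 / (0.8·0.7805 + 0.15·0.2195) ≈ 0.9499
After a trace-element assay='no-match': P(line X) = 0.8·0.9499 / (0.8·0.9499 + 0.15·0.0501) ≈ 0.9902
After a quality check='pass': P(line X) = 0.65·0.9902 / (0.65·0.9902 + 0.75·0.0098) ≈ 0.9887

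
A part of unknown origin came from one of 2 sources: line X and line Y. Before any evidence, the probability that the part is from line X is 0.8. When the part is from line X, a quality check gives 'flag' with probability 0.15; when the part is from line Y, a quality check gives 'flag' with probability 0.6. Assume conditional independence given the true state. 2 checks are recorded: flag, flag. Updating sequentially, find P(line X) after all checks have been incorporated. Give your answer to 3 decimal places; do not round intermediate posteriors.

0.200

After 'flag': P(line X) = 0.15·0.8000 / (0.15·0.8000 + 0.6·0.2000) ≈ 0.5000
After 'flag': P(line X) = 0.15·0.5000 / (0.15·0.5000 + 0.6·0.5000) ≈ 0.2000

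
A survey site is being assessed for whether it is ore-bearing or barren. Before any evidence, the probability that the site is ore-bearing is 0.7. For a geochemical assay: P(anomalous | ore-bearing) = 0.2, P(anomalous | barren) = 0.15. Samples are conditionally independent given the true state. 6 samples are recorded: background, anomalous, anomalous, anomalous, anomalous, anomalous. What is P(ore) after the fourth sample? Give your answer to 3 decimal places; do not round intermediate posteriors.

0.839

After 'background': P(ore) = 0.8·0.7000 / (0.8·0.7000 + 0.85·0.3000) ≈ 0.6871
After 'anomalous': P(ore) = 0.2·0.6871 / (0.2·0.6871 + 0.15·0.3129) ≈ 0.7454
After 'anomalous': P(ore) = 0.2·0.7454 / (0.2·0.7454 + 0.15·0.2546) ≈ 0.7961
After 'anomalous': P(ore) = 0.2·0.7961 / (0.2·0.7961 + 0.15·0.2039) ≈ 0.8389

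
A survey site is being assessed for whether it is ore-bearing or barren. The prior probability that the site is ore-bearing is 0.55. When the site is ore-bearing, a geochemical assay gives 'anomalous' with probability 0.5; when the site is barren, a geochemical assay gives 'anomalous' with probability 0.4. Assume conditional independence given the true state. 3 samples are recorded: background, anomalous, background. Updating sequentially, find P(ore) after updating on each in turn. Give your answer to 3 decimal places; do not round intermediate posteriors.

0.515

After 'background': P(ore) = 0.5·0.5500 / (0.5·0.5500 + 0.6·0.4500) ≈ 0.5046
After 'anomalous': P(ore) = 0.5·0.5046 / (0.5·0.5046 + 0.4·0.4954) ≈ 0.5601
After 'background': P(ore) = 0.5·0.5601 / (0.5·0.5601 + 0.6·0.4399) ≈ 0.5148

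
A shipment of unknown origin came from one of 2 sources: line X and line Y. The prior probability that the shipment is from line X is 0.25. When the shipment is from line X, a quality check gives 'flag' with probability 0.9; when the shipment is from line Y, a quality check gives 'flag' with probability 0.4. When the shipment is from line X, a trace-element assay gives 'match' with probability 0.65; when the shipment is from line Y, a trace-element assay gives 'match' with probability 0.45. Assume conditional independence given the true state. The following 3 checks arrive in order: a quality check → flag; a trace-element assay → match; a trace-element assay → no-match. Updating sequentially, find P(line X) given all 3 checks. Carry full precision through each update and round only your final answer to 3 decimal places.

0.408

After a quality check='flag': P(line X) = 0.9·0.2500 / (0.9·0.2500 + 0.4·0.7500) ≈ 0.4286
After a trace-element assay='match': P(line X) = 0.65·0.4286 / (0.65·0.4286 + 0.45·0.5714) ≈ 0.5200
After a trace-element assay='no-match': P(line X) = 0.35·0.5200 / (0.35·0.5200 + 0.55·0.4800) ≈ 0.4081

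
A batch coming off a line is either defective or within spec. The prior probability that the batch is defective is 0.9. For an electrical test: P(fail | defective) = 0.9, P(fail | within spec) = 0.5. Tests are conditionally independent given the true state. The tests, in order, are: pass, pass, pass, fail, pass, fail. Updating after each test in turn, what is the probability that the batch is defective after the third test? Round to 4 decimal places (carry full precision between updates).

After 'pass': P(defective) = 0.1·0.9000 / (0.1·0.9000 + 0.5·0.1000) ≈ 0.6429
After 'pass': P(defective) = 0.1·0.6429 / (0.1·0.6429 + 0.5·0.3571) ≈ 0.2647
After 'pass': P(defective) = 0.1·0.2647 / (0.1·0.2647 + 0.5·0.7353) ≈ 0.0672

0.0672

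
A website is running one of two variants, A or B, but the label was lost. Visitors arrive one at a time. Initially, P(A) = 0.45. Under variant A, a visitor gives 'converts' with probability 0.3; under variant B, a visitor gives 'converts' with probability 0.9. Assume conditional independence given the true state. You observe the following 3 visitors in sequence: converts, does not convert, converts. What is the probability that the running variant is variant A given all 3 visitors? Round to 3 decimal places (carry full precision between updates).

After 'converts': P(A) = 0.3·0.4500 / (0.3·0.4500 + 0.9·0.5500) ≈ 0.2143
After 'does not convert': P(A) = 0.7·0.2143 / (0.7·0.2143 + 0.1·0.7857) ≈ 0.6562
After 'converts': P(A) = 0.3·0.6562 / (0.3·0.6562 + 0.9·0.3438) ≈ 0.3889

0.389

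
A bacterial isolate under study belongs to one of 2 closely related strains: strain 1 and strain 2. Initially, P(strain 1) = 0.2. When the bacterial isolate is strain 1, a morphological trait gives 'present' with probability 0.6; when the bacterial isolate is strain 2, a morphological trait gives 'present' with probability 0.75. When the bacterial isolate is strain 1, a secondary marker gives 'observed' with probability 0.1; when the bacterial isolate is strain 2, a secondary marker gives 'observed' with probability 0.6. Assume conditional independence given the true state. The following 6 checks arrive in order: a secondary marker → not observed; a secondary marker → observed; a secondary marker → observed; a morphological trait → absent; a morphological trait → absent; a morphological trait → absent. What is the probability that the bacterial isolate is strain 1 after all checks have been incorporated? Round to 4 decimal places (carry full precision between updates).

Apply Bayes' rule sequentially, carrying P(strain 1) forward.
After a secondary marker='not observed': P(strain 1) = 0.9·0.2000 / (0.9·0.2000 + 0.4·0.8000) ≈ 0.3600
After a secondary marker='observed': P(strain 1) = 0.1·0.3600 / (0.1·0.3600 + 0.6·0.6400) ≈ 0.0857
After a secondary marker='observed': P(strain 1) = 0.1·0.0857 / (0.1·0.0857 + 0.6·0.9143) ≈ 0.0154
After a morphological trait='absent': P(strain 1) = 0.4·0.0154 / (0.4·0.0154 + 0.25·0.9846) ≈ 0.0244
After a morphological trait='absent': P(strain 1) = 0.4·0.0244 / (0.4·0.0244 + 0.25·0.9756) ≈ 0.0385
After a morphological trait='absent': P(strain 1) = 0.4·0.0385 / (0.4·0.0385 + 0.25·0.9615) ≈ 0.0602

0.0602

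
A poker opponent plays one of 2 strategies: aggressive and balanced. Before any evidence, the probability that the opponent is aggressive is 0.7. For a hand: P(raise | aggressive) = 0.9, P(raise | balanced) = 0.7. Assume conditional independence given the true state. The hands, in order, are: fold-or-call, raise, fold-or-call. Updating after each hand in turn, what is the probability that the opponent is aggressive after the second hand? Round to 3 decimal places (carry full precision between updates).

Apply Bayes' rule sequentially, carrying P(aggressive) forward.
After 'fold-or-call': P(aggressive) = 0.1·0.7000 / (0.1·0.7000 + 0.3·0.3000) ≈ 0.4375
After 'raise': P(aggressive) = 0.9·0.4375 / (0.9·0.4375 + 0.7·0.5625) ≈ 0.5000

0.500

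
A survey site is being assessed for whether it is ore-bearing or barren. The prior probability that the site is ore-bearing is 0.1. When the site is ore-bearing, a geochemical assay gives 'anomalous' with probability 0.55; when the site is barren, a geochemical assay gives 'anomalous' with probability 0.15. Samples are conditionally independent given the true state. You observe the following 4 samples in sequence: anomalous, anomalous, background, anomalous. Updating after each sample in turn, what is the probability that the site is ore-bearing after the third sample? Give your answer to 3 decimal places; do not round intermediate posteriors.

0.442

After 'anomalous': P(ore) = 0.55·0.1000 / (0.55·0.1000 + 0.15·0.9000) ≈ 0.2895
After 'anomalous': P(ore) = 0.55·0.2895 / (0.55·0.2895 + 0.15·0.7105) ≈ 0.5990
After 'background': P(ore) = 0.45·0.5990 / (0.45·0.5990 + 0.85·0.4010) ≈ 0.4416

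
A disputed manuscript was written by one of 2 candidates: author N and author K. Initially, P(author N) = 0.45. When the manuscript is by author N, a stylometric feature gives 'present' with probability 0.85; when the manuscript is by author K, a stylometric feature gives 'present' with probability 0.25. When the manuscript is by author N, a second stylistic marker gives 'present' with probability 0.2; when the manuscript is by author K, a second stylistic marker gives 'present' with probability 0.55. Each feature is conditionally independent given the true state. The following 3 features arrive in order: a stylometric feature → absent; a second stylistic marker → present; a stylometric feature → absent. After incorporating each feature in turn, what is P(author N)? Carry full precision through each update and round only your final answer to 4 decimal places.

0.0118

After a stylometric feature='absent': P(author N) = 0.15·0.4500 / (0.15·0.4500 + 0.75·0.5500) ≈ 0.1406
After a second stylistic marker='present': P(author N) = 0.2·0.1406 / (0.2·0.1406 + 0.55·0.8594) ≈ 0.0562
After a stylometric feature='absent': P(author N) = 0.15·0.0562 / (0.15·0.0562 + 0.75·0.9438) ≈ 0.0118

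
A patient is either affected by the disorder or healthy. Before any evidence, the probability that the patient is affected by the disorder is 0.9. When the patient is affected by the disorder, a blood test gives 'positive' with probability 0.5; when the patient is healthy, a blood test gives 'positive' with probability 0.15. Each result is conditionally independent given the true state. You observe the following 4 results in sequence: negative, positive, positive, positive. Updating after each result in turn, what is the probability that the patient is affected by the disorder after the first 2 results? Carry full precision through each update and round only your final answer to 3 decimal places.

0.946

Apply Bayes' rule sequentially, carrying P(affected) forward.
After 'negative': P(affected) = 0.5·0.9000 / (0.5·0.9000 + 0.85·0.1000) ≈ 0.8411
After 'positive': P(affected) = 0.5·0.8411 / (0.5·0.8411 + 0.15·0.1589) ≈ 0.9464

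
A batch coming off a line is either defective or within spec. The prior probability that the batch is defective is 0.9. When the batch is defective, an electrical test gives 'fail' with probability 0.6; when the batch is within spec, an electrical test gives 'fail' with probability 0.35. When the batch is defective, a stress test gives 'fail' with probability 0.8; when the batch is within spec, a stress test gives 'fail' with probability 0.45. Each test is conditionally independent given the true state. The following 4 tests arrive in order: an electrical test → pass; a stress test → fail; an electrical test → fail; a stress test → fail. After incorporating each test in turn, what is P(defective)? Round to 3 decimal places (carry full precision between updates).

Apply Bayes' rule sequentially, carrying P(defective) forward.
After an electrical test='pass': P(defective) = 0.4·0.9000 / (0.4·0.9000 + 0.65·0.1000) ≈ 0.8471
After a stress test='fail': P(defective) = 0.8·0.8471 / (0.8·0.8471 + 0.45·0.1529) ≈ 0.9078
After an electrical test='fail': P(defective) = 0.6·0.9078 / (0.6·0.9078 + 0.35·0.0922) ≈ 0.9441
After a stress test='fail': P(defective) = 0.8·0.9441 / (0.8·0.9441 + 0.45·0.0559) ≈ 0.9677

0.968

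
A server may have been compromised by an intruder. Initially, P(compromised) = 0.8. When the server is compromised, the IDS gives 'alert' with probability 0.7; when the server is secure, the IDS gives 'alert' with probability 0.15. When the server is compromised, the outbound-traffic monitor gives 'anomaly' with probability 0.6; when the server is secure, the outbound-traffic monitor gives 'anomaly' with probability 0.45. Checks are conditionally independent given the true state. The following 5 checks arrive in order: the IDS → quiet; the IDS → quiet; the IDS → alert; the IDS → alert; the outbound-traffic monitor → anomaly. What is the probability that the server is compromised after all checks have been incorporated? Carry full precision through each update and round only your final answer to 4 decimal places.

0.9354

After the IDS='quiet': P(compromised) = 0.3·0.8000 / (0.3·0.8000 + 0.85·0.2000) ≈ 0.5854
After the IDS='quiet': P(compromised) = 0.3·0.5854 / (0.3·0.5854 + 0.85·0.4146) ≈ 0.3326
After the IDS='alert': P(compromised) = 0.7·0.3326 / (0.7·0.3326 + 0.15·0.6674) ≈ 0.6993
After the IDS='alert': P(compromised) = 0.7·0.6993 / (0.7·0.6993 + 0.15·0.3007) ≈ 0.9156
After the outbound-traffic monitor='anomaly': P(compromised) = 0.6·0.9156 / (0.6·0.9156 + 0.45·0.0844) ≈ 0.9354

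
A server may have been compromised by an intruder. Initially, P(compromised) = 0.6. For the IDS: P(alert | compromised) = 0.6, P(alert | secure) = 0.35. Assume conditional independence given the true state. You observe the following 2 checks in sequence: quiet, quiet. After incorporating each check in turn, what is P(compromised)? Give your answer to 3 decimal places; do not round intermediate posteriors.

After 'quiet': P(compromised) = 0.4·0.6000 / (0.4·0.6000 + 0.65·0.4000) ≈ 0.4800
After 'quiet': P(compromised) = 0.4·0.4800 / (0.4·0.4800 + 0.65·0.5200) ≈ 0.3623

0.362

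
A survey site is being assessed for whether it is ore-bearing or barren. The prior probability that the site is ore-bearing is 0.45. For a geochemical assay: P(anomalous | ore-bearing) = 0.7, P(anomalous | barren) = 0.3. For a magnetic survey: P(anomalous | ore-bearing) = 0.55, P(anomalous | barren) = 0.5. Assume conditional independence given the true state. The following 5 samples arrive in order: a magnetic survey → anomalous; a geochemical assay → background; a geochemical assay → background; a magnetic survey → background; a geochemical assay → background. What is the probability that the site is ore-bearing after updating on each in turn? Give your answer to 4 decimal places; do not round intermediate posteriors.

0.0599

After a magnetic survey='anomalous': P(ore) = 0.55·0.4500 / (0.55·0.4500 + 0.5·0.5500) ≈ 0.4737
After a geochemical assay='background': P(ore) = 0.3·0.4737 / (0.3·0.4737 + 0.7·0.5263) ≈ 0.2784
After a geochemical assay='background': P(ore) = 0.3·0.2784 / (0.3·0.2784 + 0.7·0.7216) ≈ 0.1419
After a magnetic survey='background': P(ore) = 0.45·0.1419 / (0.45·0.1419 + 0.5·0.8581) ≈ 0.1295
After a geochemical assay='background': P(ore) = 0.3·0.1295 / (0.3·0.1295 + 0.7·0.8705) ≈ 0.0599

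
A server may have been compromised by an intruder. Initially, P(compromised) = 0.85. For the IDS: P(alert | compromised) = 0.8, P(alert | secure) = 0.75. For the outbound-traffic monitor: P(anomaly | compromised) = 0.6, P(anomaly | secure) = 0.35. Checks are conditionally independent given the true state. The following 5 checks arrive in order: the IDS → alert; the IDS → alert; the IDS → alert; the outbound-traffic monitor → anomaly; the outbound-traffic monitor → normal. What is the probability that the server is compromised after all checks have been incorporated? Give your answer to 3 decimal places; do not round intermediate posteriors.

After the IDS='alert': P(compromised) = 0.8·0.8500 / (0.8·0.8500 + 0.75·0.1500) ≈ 0.8580
After the IDS='alert': P(compromised) = 0.8·0.8580 / (0.8·0.8580 + 0.75·0.1420) ≈ 0.8657
After the IDS='alert': P(compromised) = 0.8·0.8657 / (0.8·0.8657 + 0.75·0.1343) ≈ 0.8731
After the outbound-traffic monitor='anomaly': P(compromised) = 0.6·0.8731 / (0.6·0.8731 + 0.35·0.1269) ≈ 0.9218
After the outbound-traffic monitor='normal': P(compromised) = 0.4·0.9218 / (0.4·0.9218 + 0.65·0.0782) ≈ 0.8789

0.879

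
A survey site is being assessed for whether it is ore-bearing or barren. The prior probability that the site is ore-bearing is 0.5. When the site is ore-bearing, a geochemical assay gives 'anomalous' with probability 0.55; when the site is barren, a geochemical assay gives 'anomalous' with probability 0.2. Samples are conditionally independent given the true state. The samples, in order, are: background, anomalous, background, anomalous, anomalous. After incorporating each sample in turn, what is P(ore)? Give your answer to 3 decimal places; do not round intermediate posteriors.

0.868

After 'background': P(ore) = 0.45·0.5000 / (0.45·0.5000 + 0.8·0.5000) ≈ 0.3600
After 'anomalous': P(ore) = 0.55·0.3600 / (0.55·0.3600 + 0.2·0.6400) ≈ 0.6074
After 'background': P(ore) = 0.45·0.6074 / (0.45·0.6074 + 0.8·0.3926) ≈ 0.4653
After 'anomalous': P(ore) = 0.55·0.4653 / (0.55·0.4653 + 0.2·0.5347) ≈ 0.7053
After 'anomalous': P(ore) = 0.55·0.7053 / (0.55·0.7053 + 0.2·0.2947) ≈ 0.8681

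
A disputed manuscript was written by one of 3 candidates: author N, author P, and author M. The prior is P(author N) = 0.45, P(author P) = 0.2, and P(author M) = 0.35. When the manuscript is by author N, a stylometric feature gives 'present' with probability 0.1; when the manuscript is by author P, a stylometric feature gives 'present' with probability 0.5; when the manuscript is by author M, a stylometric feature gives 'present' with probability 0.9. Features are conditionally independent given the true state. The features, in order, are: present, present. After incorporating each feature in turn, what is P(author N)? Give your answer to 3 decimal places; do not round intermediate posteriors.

After 'present': normaliser = 0.1·0.4500 + 0.5·0.2000 + 0.9·0.3500; P(author N) ≈ 0.0978, P(author P) ≈ 0.2174, P(author M) ≈ 0.6848
After 'present': normaliser = 0.1·0.0978 + 0.5·0.2174 + 0.9·0.6848; P(author N) ≈ 0.0133, P(author P) ≈ 0.1479, P(author M) ≈ 0.8388

0.013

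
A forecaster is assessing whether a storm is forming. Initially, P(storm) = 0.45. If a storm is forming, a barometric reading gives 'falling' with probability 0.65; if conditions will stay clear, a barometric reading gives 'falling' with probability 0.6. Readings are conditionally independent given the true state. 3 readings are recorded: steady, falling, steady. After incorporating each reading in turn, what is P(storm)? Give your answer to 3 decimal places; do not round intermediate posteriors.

0.404

After 'steady': P(storm) = 0.35·0.4500 / (0.35·0.4500 + 0.4·0.5500) ≈ 0.4172
After 'falling': P(storm) = 0.65·0.4172 / (0.65·0.4172 + 0.6·0.5828) ≈ 0.4368
After 'steady': P(storm) = 0.35·0.4368 / (0.35·0.4368 + 0.4·0.5632) ≈ 0.4043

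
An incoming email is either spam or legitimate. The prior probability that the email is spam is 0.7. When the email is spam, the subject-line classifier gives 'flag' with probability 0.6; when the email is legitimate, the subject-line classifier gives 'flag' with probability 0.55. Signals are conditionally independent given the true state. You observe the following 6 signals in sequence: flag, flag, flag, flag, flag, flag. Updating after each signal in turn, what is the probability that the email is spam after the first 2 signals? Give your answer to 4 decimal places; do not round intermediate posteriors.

0.7352

After 'flag': P(spam) = 0.6·0.7000 / (0.6·0.7000 + 0.55·0.3000) ≈ 0.7179
After 'flag': P(spam) = 0.6·0.7179 / (0.6·0.7179 + 0.55·0.2821) ≈ 0.7352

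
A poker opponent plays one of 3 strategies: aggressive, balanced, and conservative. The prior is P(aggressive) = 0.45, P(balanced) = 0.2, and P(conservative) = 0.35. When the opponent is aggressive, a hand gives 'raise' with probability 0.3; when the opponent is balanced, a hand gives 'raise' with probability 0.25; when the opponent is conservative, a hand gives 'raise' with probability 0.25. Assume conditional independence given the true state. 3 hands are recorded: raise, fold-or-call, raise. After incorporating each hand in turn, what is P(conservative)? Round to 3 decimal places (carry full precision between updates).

0.303

Apply Bayes' rule sequentially, carrying P(conservative) forward.
After 'raise': normaliser = 0.3·0.4500 + 0.25·0.2000 + 0.25·0.3500; P(aggressive) ≈ 0.4954, P(balanced) ≈ 0.1835, P(conservative) ≈ 0.3211
After 'fold-or-call': normaliser = 0.7·0.4954 + 0.75·0.1835 + 0.75·0.3211; P(aggressive) ≈ 0.4782, P(balanced) ≈ 0.1898, P(conservative) ≈ 0.3321
After 'raise': normaliser = 0.3·0.4782 + 0.25·0.1898 + 0.25·0.3321; P(aggressive) ≈ 0.5237, P(balanced) ≈ 0.1732, P(conservative) ≈ 0.3031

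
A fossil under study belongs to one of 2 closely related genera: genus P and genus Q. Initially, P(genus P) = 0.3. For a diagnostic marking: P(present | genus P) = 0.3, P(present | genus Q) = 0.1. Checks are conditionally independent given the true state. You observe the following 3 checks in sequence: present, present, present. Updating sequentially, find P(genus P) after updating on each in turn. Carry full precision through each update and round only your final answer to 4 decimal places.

After 'present': P(genus P) = 0.3·0.3000 / (0.3·0.3000 + 0.1·0.7000) ≈ 0.5625
After 'present': P(genus P) = 0.3·0.5625 / (0.3·0.5625 + 0.1·0.4375) ≈ 0.7941
After 'present': P(genus P) = 0.3·0.7941 / (0.3·0.7941 + 0.1·0.2059) ≈ 0.9205

0.9205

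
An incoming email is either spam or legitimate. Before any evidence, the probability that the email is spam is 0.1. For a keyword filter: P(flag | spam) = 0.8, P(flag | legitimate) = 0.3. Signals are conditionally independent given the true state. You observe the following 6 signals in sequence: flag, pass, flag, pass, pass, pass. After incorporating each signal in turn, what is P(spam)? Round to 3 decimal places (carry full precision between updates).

0.005

After 'flag': P(spam) = 0.8·0.1000 / (0.8·0.1000 + 0.3·0.9000) ≈ 0.2286
After 'pass': P(spam) = 0.2·0.2286 / (0.2·0.2286 + 0.7·0.7714) ≈ 0.0780
After 'flag': P(spam) = 0.8·0.0780 / (0.8·0.0780 + 0.3·0.9220) ≈ 0.1842
After 'pass': P(spam) = 0.2·0.1842 / (0.2·0.1842 + 0.7·0.8158) ≈ 0.0606
After 'pass': P(spam) = 0.2·0.0606 / (0.2·0.0606 + 0.7·0.9394) ≈ 0.0181
After 'pass': P(spam) = 0.2·0.0181 / (0.2·0.0181 + 0.7·0.9819) ≈ 0.0052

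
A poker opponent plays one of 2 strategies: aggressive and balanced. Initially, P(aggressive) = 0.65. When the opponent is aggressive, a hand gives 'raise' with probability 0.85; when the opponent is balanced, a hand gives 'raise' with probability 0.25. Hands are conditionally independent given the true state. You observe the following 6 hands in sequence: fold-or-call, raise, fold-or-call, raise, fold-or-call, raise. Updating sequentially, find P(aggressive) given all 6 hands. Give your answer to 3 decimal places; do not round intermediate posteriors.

After 'fold-or-call': P(aggressive) = 0.15·0.6500 / (0.15·0.6500 + 0.75·0.3500) ≈ 0.2708
After 'raise': P(aggressive) = 0.85·0.2708 / (0.85·0.2708 + 0.25·0.7292) ≈ 0.5581
After 'fold-or-call': P(aggressive) = 0.15·0.5581 / (0.15·0.5581 + 0.75·0.4419) ≈ 0.2016
After 'raise': P(aggressive) = 0.85·0.2016 / (0.85·0.2016 + 0.25·0.7984) ≈ 0.4620
After 'fold-or-call': P(aggressive) = 0.15·0.4620 / (0.15·0.4620 + 0.75·0.5380) ≈ 0.1466
After 'raise': P(aggressive) = 0.85·0.1466 / (0.85·0.1466 + 0.25·0.8534) ≈ 0.3687

0.369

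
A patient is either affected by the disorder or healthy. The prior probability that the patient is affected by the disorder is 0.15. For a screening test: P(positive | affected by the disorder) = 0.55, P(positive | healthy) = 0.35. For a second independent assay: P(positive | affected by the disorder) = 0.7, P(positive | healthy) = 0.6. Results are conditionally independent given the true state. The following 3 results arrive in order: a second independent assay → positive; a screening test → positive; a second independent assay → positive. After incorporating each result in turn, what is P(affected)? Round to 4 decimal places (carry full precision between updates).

0.2740

After a second independent assay='positive': P(affected) = 0.7·0.1500 / (0.7·0.1500 + 0.6·0.8500) ≈ 0.1707
After a screening test='positive': P(affected) = 0.55·0.1707 / (0.55·0.1707 + 0.35·0.8293) ≈ 0.2444
After a second independent assay='positive': P(affected) = 0.7·0.2444 / (0.7·0.2444 + 0.6·0.7556) ≈ 0.2740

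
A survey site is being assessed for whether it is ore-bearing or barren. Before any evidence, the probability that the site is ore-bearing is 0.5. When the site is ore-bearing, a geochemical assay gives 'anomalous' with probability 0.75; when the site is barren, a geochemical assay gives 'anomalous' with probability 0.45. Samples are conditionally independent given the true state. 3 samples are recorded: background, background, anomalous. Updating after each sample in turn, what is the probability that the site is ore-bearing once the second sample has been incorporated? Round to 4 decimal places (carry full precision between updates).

0.1712

After 'background': P(ore) = 0.25·0.5000 / (0.25·0.5000 + 0.55·0.5000) ≈ 0.3125
After 'background': P(ore) = 0.25·0.3125 / (0.25·0.3125 + 0.55·0.6875) ≈ 0.1712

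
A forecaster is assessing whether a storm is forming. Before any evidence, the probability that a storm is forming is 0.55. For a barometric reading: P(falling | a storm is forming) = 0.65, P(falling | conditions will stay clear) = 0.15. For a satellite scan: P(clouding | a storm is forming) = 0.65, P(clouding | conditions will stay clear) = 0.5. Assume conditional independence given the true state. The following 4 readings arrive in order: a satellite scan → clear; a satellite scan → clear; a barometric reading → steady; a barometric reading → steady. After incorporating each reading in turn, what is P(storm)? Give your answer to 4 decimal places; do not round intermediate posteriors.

After a satellite scan='clear': P(storm) = 0.35·0.5500 / (0.35·0.5500 + 0.5·0.4500) ≈ 0.4611
After a satellite scan='clear': P(storm) = 0.35·0.4611 / (0.35·0.4611 + 0.5·0.5389) ≈ 0.3746
After a barometric reading='steady': P(storm) = 0.35·0.3746 / (0.35·0.3746 + 0.85·0.6254) ≈ 0.1978
After a barometric reading='steady': P(storm) = 0.35·0.1978 / (0.35·0.1978 + 0.85·0.8022) ≈ 0.0922

0.0922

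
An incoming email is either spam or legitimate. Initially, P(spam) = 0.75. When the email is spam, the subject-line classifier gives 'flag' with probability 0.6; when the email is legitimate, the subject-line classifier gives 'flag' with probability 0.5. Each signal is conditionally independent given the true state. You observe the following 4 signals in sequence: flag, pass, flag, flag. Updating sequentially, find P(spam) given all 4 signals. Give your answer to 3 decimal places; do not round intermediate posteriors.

0.806

After 'flag': P(spam) = 0.6·0.7500 / (0.6·0.7500 + 0.5·0.2500) ≈ 0.7826
After 'pass': P(spam) = 0.4·0.7826 / (0.4·0.7826 + 0.5·0.2174) ≈ 0.7423
After 'flag': P(spam) = 0.6·0.7423 / (0.6·0.7423 + 0.5·0.2577) ≈ 0.7756
After 'flag': P(spam) = 0.6·0.7756 / (0.6·0.7756 + 0.5·0.2244) ≈ 0.8057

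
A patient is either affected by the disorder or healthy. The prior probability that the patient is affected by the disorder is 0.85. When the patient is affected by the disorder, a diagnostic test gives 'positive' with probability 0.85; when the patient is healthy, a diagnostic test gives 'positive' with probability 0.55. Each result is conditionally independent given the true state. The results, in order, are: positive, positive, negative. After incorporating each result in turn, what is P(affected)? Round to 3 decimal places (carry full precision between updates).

0.819

After 'positive': P(affected) = 0.85·0.8500 / (0.85·0.8500 + 0.55·0.1500) ≈ 0.8975
After 'positive': P(affected) = 0.85·0.8975 / (0.85·0.8975 + 0.55·0.1025) ≈ 0.9312
After 'negative': P(affected) = 0.15·0.9312 / (0.15·0.9312 + 0.45·0.0688) ≈ 0.8186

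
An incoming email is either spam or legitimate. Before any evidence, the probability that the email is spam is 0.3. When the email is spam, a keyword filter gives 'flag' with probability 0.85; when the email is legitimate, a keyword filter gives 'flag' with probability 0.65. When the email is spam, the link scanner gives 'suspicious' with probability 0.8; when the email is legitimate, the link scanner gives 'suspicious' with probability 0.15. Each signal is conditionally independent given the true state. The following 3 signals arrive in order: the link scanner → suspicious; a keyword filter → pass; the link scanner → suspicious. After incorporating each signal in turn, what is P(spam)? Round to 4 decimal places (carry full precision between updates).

0.8393

After the link scanner='suspicious': P(spam) = 0.8·0.3000 / (0.8·0.3000 + 0.15·0.7000) ≈ 0.6957
After a keyword filter='pass': P(spam) = 0.15·0.6957 / (0.15·0.6957 + 0.35·0.3043) ≈ 0.4948
After the link scanner='suspicious': P(spam) = 0.8·0.4948 / (0.8·0.4948 + 0.15·0.5052) ≈ 0.8393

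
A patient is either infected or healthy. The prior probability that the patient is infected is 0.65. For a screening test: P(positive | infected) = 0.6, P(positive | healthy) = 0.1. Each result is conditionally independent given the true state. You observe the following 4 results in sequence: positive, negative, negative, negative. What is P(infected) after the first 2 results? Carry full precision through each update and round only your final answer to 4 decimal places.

Each posterior becomes the prior for the next update.
After 'positive': P(infected) = 0.6·0.6500 / (0.6·0.6500 + 0.1·0.3500) ≈ 0.9176
After 'negative': P(infected) = 0.4·0.9176 / (0.4·0.9176 + 0.9·0.0824) ≈ 0.8320

0.8320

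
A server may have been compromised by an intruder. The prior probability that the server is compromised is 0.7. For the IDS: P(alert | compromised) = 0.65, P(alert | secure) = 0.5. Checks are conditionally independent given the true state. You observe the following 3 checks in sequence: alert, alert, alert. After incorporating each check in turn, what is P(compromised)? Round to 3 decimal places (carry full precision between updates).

0.837

Apply Bayes' rule sequentially, carrying P(compromised) forward.
After 'alert': P(compromised) = 0.65·0.7000 / (0.65·0.7000 + 0.5·0.3000) ≈ 0.7521
After 'alert': P(compromised) = 0.65·0.7521 / (0.65·0.7521 + 0.5·0.2479) ≈ 0.7977
After 'alert': P(compromised) = 0.65·0.7977 / (0.65·0.7977 + 0.5·0.2023) ≈ 0.8368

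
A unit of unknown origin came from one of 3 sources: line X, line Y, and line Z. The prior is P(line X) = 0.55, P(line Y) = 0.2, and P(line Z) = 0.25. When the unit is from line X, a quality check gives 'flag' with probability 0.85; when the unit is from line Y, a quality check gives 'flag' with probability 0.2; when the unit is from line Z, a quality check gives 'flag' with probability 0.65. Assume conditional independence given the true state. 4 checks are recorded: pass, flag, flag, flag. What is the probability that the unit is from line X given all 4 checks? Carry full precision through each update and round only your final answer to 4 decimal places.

After 'pass': normaliser = 0.15·0.5500 + 0.8·0.2000 + 0.35·0.2500; P(line X) ≈ 0.2500, P(line Y) ≈ 0.4848, P(line Z) ≈ 0.2652
After 'flag': normaliser = 0.85·0.2500 + 0.2·0.4848 + 0.65·0.2652; P(line X) ≈ 0.4410, P(line Y) ≈ 0.2013, P(line Z) ≈ 0.3577
After 'flag': normaliser = 0.85·0.4410 + 0.2·0.2013 + 0.65·0.3577; P(line X) ≈ 0.5788, P(line Y) ≈ 0.0622, P(line Z) ≈ 0.3590
After 'flag': normaliser = 0.85·0.5788 + 0.2·0.0622 + 0.65·0.3590; P(line X) ≈ 0.6669, P(line Y) ≈ 0.0168, P(line Z) ≈ 0.3163

0.6669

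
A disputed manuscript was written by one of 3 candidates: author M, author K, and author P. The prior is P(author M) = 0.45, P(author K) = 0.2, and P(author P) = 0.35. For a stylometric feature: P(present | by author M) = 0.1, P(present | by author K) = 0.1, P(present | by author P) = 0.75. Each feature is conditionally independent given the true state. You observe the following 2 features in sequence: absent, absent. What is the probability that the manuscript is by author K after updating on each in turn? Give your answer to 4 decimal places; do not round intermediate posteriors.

0.2954

After 'absent': normaliser = 0.9·0.4500 + 0.9·0.2000 + 0.25·0.3500; P(author M) ≈ 0.6022, P(author K) ≈ 0.2677, P(author P) ≈ 0.1301
After 'absent': normaliser = 0.9·0.6022 + 0.9·0.2677 + 0.25·0.1301; P(author M) ≈ 0.6647, P(author K) ≈ 0.2954, P(author P) ≈ 0.0399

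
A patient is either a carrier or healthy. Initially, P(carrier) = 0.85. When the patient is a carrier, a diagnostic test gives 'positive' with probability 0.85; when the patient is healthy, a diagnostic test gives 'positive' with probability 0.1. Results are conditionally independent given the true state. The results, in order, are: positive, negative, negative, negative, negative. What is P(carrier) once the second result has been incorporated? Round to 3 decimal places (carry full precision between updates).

After 'positive': P(carrier) = 0.85·0.8500 / (0.85·0.8500 + 0.1·0.1500) ≈ 0.9797
After 'negative': P(carrier) = 0.15·0.9797 / (0.15·0.9797 + 0.9·0.0203) ≈ 0.8892

0.889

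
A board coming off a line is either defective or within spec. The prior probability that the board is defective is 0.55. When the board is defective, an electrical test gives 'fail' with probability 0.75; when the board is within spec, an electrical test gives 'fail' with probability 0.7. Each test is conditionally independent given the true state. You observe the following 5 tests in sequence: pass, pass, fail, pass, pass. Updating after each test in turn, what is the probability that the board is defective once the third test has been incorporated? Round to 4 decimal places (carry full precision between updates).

0.4763

Each posterior becomes the prior for the next update.
After 'pass': P(defective) = 0.25·0.5500 / (0.25·0.5500 + 0.3·0.4500) ≈ 0.5046
After 'pass': P(defective) = 0.25·0.5046 / (0.25·0.5046 + 0.3·0.4954) ≈ 0.4591
After 'fail': P(defective) = 0.75·0.4591 / (0.75·0.4591 + 0.7·0.5409) ≈ 0.4763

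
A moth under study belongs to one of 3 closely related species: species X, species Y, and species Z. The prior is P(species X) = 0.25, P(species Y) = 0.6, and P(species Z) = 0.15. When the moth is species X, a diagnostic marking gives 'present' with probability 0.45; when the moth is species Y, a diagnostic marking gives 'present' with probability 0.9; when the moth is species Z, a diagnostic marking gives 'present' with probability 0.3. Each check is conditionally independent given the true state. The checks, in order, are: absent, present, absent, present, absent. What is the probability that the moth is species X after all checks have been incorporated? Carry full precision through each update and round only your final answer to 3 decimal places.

After 'absent': normaliser = 0.55·0.2500 + 0.1·0.6000 + 0.7·0.1500; P(species X) ≈ 0.4545, P(species Y) ≈ 0.1983, P(species Z) ≈ 0.3471
After 'present': normaliser = 0.45·0.4545 + 0.9·0.1983 + 0.3·0.3471; P(species X) ≈ 0.4198, P(species Y) ≈ 0.3664, P(species Z) ≈ 0.2137
After 'absent': normaliser = 0.55·0.4198 + 0.1·0.3664 + 0.7·0.2137; P(species X) ≈ 0.5535, P(species Y) ≈ 0.0878, P(species Z) ≈ 0.3586
After 'present': normaliser = 0.45·0.5535 + 0.9·0.0878 + 0.3·0.3586; P(species X) ≈ 0.5717, P(species Y) ≈ 0.1814, P(species Z) ≈ 0.2469
After 'absent': normaliser = 0.55·0.5717 + 0.1·0.1814 + 0.7·0.2469; P(species X) ≈ 0.6221, P(species Y) ≈ 0.0359, P(species Z) ≈ 0.3420

0.622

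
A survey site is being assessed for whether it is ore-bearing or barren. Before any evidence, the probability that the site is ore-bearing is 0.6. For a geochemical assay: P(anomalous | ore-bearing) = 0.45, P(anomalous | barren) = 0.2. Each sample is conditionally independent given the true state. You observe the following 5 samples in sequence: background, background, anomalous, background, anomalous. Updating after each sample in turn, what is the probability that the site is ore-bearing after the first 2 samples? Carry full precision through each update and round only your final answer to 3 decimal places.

After 'background': P(ore) = 0.55·0.6000 / (0.55·0.6000 + 0.8·0.4000) ≈ 0.5077
After 'background': P(ore) = 0.55·0.5077 / (0.55·0.5077 + 0.8·0.4923) ≈ 0.4149

0.415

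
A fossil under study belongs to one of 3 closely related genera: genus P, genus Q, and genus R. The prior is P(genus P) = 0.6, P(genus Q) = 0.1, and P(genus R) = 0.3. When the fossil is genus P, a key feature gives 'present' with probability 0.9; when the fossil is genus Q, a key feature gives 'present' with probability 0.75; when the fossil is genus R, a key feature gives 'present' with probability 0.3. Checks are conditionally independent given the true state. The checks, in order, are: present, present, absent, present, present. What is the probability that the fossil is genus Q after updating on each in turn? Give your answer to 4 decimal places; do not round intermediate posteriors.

Each posterior becomes the prior for the next update.
After 'present': normaliser = 0.9·0.6000 + 0.75·0.1000 + 0.3·0.3000; P(genus P) ≈ 0.7660, P(genus Q) ≈ 0.1064, P(genus R) ≈ 0.1277
After 'present': normaliser = 0.9·0.7660 + 0.75·0.1064 + 0.3·0.1277; P(genus P) ≈ 0.8538, P(genus Q) ≈ 0.0988, P(genus R) ≈ 0.0474
After 'absent': normaliser = 0.1·0.8538 + 0.25·0.0988 + 0.7·0.0474; P(genus P) ≈ 0.5959, P(genus Q) ≈ 0.1724, P(genus R) ≈ 0.2317
After 'present': normaliser = 0.9·0.5959 + 0.75·0.1724 + 0.3·0.2317; P(genus P) ≈ 0.7295, P(genus Q) ≈ 0.1759, P(genus R) ≈ 0.0946
After 'present': normaliser = 0.9·0.7295 + 0.75·0.1759 + 0.3·0.0946; P(genus P) ≈ 0.8038, P(genus Q) ≈ 0.1615, P(genus R) ≈ 0.0347

0.1615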